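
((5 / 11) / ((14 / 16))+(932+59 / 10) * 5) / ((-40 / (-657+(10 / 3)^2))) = 4198514819 / 55440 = 75730.79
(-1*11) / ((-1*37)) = 11 / 37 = 0.30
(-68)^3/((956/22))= -1729376/239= -7235.88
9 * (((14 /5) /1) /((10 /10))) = 126 /5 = 25.20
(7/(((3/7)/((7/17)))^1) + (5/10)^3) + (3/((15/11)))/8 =1817/255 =7.13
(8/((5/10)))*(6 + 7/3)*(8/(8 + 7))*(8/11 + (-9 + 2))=-14720/33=-446.06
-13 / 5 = -2.60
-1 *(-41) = 41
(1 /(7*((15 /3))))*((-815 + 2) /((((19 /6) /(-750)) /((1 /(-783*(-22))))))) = 13550 /42427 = 0.32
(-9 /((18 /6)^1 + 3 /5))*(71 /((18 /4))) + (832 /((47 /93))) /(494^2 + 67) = -4072162171 /103255569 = -39.44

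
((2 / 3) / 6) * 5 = 5 / 9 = 0.56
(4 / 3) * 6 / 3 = 8 / 3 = 2.67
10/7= 1.43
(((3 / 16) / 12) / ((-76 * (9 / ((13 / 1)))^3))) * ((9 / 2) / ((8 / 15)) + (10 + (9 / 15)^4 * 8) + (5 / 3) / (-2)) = -1228626113 / 106375680000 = -0.01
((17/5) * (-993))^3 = -4810547525841/125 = -38484380206.73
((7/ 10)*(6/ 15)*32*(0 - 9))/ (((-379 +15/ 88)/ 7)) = 1241856/ 833425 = 1.49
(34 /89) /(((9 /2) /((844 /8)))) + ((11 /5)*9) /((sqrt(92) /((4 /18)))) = 11*sqrt(23) /115 + 7174 /801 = 9.42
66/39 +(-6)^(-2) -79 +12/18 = -35855/468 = -76.61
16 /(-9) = -1.78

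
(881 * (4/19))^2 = 12418576/361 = 34400.49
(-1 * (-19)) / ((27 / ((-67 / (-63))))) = 1273 / 1701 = 0.75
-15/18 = -5/6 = -0.83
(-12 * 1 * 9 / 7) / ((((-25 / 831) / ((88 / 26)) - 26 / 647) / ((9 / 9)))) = 2554946064 / 8126573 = 314.39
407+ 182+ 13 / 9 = 590.44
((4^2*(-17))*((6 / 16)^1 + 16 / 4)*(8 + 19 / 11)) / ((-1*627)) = 127330 / 6897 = 18.46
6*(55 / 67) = 330 / 67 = 4.93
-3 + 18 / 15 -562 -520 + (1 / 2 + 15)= -10683 / 10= -1068.30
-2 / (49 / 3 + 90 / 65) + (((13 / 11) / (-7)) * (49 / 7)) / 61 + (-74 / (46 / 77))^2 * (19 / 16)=71504918279815 / 3924426704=18220.47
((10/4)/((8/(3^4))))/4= 405/64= 6.33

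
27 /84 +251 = 7037 /28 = 251.32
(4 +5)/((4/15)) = 135/4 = 33.75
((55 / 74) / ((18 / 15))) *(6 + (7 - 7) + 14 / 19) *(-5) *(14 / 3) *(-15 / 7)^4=-495000000 / 241129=-2052.84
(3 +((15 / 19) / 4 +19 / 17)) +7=14619 / 1292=11.32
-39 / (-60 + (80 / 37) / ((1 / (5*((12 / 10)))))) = 481 / 580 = 0.83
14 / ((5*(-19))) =-14 / 95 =-0.15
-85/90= -0.94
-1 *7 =-7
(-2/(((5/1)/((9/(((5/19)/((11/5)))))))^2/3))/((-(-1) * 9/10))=-4717548/3125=-1509.62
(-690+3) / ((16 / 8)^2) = -687 / 4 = -171.75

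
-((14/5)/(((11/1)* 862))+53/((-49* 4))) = 1254993/4646180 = 0.27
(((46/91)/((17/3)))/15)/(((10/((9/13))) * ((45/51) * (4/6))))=207/295750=0.00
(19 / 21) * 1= 19 / 21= 0.90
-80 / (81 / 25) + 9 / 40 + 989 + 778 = 5645809 / 3240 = 1742.53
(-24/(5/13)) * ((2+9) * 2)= -6864/5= -1372.80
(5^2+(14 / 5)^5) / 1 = 615949 / 3125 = 197.10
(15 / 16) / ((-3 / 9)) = -45 / 16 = -2.81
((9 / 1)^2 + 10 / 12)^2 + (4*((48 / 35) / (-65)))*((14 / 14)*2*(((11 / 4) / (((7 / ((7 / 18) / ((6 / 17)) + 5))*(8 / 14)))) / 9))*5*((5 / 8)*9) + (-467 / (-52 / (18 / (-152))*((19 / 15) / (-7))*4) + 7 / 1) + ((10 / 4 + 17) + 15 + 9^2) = 6818.45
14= 14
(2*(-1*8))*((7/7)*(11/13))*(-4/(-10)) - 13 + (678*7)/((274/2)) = 144501/8905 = 16.23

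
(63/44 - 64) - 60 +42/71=-121.98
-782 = -782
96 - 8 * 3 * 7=-72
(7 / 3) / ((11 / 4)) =28 / 33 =0.85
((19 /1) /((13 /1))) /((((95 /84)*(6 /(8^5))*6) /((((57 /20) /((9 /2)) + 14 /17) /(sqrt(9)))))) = 85213184 /149175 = 571.23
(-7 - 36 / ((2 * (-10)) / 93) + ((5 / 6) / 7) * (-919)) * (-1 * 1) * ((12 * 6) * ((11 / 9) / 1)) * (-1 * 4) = 1884784 / 105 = 17950.32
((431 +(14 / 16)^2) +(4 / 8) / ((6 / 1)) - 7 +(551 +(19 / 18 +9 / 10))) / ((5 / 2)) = 2816077 / 7200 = 391.12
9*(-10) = -90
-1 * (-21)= 21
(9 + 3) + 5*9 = 57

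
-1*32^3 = -32768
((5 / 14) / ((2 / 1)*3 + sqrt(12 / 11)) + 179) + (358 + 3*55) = 629047 / 896 - 5*sqrt(33) / 2688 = 702.05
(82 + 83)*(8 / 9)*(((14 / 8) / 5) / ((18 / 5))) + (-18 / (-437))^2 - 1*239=-1158791144 / 5156163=-224.74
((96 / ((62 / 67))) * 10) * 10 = 321600 / 31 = 10374.19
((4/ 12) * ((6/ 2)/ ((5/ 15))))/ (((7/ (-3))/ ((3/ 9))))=-3/ 7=-0.43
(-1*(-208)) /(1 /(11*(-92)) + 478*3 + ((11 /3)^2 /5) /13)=123140160 /849078547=0.15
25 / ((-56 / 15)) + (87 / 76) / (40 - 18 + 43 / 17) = -983473 / 147896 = -6.65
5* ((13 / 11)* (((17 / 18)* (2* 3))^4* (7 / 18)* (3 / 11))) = 38002055 / 58806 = 646.23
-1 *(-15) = 15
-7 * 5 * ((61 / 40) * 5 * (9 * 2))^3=-5791420215 / 64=-90490940.86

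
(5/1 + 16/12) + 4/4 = 22/3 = 7.33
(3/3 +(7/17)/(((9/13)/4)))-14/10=1514/765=1.98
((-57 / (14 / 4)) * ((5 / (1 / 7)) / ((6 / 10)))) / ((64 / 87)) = -41325 / 32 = -1291.41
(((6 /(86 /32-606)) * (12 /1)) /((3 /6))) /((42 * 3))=-128 /67571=-0.00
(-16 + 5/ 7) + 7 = -58/ 7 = -8.29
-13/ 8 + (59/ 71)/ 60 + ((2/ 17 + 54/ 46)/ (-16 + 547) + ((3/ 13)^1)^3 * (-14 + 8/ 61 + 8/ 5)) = -27807871105133/ 15804454340376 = -1.76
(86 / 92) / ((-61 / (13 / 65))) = -43 / 14030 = -0.00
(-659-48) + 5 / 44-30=-736.89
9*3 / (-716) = -27 / 716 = -0.04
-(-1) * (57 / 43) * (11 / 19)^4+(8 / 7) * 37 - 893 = -1756042374 / 2064559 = -850.57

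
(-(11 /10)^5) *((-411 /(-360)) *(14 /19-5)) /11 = 54157059 /76000000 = 0.71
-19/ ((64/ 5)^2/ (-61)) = 28975/ 4096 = 7.07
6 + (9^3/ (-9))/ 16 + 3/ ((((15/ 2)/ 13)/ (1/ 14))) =733/ 560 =1.31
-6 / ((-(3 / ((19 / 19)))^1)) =2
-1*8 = -8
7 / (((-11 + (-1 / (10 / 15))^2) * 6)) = -2 / 15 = -0.13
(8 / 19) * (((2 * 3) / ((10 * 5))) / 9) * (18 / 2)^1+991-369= 295474 / 475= 622.05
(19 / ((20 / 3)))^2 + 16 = 9649 / 400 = 24.12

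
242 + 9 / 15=1213 / 5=242.60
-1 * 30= -30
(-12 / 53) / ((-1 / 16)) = 3.62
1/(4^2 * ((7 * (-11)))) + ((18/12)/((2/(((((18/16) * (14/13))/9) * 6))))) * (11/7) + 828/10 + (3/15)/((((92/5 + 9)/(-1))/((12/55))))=83.75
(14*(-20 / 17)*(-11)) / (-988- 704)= -770 / 7191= -0.11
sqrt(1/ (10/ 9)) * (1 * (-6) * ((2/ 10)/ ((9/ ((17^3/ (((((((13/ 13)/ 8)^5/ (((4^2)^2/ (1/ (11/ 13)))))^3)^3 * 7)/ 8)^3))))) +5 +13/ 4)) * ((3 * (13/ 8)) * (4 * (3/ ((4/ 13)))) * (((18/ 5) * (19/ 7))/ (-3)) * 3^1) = 1766628135907924211962902126923400486839312486197444326777224171891912291893079550694921198068096005485200461765579300684547790436310723791074512317710419064074890216906225952833921838624363485359830724906481904007393875106677 * sqrt(10)/ 33884880891390453630279612005786000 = 164869066705971042460284900000000000000000000000000000000000000000000000000000000000000000000000000000000000000000000000000000000000000000000000000000000000000000000000000000000000000000000000.00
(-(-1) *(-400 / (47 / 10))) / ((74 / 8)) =-9.20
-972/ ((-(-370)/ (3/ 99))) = -162/ 2035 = -0.08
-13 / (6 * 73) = -13 / 438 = -0.03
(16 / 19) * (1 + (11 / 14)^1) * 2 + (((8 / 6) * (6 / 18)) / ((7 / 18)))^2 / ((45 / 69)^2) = 6.08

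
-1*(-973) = 973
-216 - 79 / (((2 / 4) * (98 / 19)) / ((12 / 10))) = -61926 / 245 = -252.76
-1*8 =-8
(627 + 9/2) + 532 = 2327/2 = 1163.50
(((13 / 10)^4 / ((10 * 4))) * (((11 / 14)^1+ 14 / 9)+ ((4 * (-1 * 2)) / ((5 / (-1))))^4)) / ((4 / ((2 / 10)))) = 20006152231 / 630000000000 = 0.03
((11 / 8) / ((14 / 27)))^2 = 88209 / 12544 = 7.03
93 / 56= 1.66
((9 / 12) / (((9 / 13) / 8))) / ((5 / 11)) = 286 / 15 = 19.07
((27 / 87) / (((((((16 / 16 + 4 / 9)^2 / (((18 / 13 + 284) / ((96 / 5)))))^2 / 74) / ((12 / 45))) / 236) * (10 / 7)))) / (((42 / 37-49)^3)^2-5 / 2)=98350704764099370587025 / 23033938700400492391314975512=0.00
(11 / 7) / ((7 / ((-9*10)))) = -990 / 49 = -20.20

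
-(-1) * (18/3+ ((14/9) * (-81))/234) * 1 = 71/13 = 5.46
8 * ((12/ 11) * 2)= 17.45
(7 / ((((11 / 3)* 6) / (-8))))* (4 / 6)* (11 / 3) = -56 / 9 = -6.22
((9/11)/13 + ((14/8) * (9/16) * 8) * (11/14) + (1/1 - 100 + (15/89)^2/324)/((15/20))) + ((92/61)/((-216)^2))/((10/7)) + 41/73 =-73650922926352271/588323582177760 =-125.19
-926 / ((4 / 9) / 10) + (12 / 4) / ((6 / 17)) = -41653 / 2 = -20826.50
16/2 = 8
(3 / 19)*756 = 2268 / 19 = 119.37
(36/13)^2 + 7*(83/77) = 28283/1859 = 15.21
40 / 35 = 8 / 7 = 1.14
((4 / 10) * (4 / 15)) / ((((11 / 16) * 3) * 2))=64 / 2475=0.03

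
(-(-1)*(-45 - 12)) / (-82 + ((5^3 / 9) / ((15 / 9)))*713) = -171 / 17579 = -0.01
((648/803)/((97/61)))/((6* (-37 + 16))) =-2196/545237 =-0.00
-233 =-233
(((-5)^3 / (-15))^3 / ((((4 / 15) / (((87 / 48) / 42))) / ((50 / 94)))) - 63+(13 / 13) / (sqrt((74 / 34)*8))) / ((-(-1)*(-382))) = 14991887 / 434343168 - sqrt(1258) / 56536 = 0.03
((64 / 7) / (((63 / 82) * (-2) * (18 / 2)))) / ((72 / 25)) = -8200 / 35721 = -0.23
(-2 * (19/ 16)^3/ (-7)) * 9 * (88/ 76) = 35739/ 7168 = 4.99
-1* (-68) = 68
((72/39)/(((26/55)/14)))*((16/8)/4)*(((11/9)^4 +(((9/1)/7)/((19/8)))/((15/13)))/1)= 518465068/7022457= 73.83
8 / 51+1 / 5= 0.36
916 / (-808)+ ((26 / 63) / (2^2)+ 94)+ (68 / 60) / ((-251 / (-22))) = 743207329 / 7985565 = 93.07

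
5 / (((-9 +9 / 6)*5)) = -2 / 15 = -0.13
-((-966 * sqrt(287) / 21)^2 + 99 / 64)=-38866787 / 64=-607293.55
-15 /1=-15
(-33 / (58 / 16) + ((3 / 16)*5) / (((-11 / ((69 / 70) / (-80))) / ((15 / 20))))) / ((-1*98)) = 208140711 / 2240860160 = 0.09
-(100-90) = -10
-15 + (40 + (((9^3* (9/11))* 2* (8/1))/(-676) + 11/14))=303683/26026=11.67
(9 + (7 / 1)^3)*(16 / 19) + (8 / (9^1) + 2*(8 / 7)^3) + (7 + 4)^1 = 18258407 / 58653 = 311.30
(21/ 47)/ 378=1/ 846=0.00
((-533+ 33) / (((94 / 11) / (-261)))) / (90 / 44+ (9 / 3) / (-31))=163168500 / 20821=7836.73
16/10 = 8/5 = 1.60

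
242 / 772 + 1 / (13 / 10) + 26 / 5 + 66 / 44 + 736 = 9330754 / 12545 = 743.78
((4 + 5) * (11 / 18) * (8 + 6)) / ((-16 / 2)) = -77 / 8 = -9.62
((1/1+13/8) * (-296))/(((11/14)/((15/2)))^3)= -899474625/1331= -675788.60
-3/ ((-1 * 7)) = 3/ 7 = 0.43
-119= -119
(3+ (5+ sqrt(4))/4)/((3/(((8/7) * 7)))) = 38/3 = 12.67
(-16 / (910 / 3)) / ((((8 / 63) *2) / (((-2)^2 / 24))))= -9 / 260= -0.03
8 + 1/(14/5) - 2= 89/14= 6.36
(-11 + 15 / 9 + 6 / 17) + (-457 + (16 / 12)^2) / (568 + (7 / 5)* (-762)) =-3078511 / 381582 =-8.07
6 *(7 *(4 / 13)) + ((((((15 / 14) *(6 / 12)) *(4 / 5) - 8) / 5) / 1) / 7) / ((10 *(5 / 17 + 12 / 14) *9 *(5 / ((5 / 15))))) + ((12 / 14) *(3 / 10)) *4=1174050887 / 84152250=13.95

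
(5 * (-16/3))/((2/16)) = -640/3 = -213.33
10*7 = 70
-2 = -2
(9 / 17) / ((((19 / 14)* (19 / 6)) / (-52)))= -39312 / 6137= -6.41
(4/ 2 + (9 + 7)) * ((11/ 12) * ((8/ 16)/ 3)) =2.75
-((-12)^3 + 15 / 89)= 153777 / 89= 1727.83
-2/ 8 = -1/ 4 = -0.25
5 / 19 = 0.26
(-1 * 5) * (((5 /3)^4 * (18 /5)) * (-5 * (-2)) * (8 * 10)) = -1000000 /9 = -111111.11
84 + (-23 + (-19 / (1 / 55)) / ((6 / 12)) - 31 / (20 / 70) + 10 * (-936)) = -22995 / 2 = -11497.50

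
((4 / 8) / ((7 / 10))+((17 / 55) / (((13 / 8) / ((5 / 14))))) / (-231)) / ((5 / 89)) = 14693633 / 1156155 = 12.71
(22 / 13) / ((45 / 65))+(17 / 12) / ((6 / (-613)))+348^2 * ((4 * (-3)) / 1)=-34881367 / 24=-1453390.29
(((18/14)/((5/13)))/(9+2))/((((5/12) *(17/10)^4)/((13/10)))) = 730080/6431117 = 0.11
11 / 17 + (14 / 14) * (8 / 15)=301 / 255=1.18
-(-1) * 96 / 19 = 96 / 19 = 5.05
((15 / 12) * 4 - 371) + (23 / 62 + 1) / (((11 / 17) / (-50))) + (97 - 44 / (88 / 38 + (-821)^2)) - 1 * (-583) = 908630999951 / 4367126643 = 208.06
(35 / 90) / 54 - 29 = -28181 / 972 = -28.99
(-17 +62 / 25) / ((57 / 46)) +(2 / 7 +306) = 979438 / 3325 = 294.57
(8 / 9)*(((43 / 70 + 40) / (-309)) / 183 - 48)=-42.67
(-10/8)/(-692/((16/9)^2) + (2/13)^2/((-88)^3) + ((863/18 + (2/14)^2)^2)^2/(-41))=11162281044286820448/1154748769424727248732483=0.00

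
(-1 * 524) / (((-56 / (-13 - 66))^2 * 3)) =-817571 / 2352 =-347.61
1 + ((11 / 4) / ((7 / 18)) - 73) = -909 / 14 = -64.93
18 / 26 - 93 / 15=-358 / 65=-5.51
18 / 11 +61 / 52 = 2.81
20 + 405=425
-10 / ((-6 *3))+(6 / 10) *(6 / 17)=587 / 765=0.77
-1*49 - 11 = -60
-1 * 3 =-3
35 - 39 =-4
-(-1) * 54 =54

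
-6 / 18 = -1 / 3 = -0.33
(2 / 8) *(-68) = -17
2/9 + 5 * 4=182/9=20.22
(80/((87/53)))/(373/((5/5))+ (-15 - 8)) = 424/3045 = 0.14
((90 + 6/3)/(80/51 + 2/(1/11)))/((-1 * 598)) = -51/7813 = -0.01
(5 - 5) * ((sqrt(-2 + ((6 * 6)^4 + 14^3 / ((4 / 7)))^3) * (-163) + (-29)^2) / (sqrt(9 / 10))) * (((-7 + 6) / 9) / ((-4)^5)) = 0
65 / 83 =0.78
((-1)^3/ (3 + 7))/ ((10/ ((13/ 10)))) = -13/ 1000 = -0.01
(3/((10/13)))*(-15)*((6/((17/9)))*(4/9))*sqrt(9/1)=-4212/17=-247.76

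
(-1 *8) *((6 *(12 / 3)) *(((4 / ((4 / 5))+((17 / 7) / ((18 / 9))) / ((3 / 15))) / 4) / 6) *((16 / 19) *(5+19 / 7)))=-535680 / 931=-575.38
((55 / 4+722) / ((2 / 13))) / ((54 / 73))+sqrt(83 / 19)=sqrt(1577) / 19+103441 / 16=6467.15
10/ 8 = 5/ 4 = 1.25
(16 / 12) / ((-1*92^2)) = -1 / 6348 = -0.00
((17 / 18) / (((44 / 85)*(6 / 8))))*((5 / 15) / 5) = 289 / 1782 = 0.16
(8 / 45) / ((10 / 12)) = 16 / 75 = 0.21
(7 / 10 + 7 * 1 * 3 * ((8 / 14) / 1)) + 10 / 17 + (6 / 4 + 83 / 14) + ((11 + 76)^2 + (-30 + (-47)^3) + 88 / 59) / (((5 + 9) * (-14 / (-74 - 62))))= -4689154193 / 70210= -66787.55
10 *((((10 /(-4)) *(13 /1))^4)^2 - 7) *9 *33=473187547139917005 /128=3696777712030601.60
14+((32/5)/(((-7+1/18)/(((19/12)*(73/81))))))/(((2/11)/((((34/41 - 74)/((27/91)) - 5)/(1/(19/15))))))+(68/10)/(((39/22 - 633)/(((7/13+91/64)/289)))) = 236379060988890343/101922386670000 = 2319.21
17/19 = 0.89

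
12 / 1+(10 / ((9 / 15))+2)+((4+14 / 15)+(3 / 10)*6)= 187 / 5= 37.40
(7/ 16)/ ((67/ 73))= 511/ 1072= 0.48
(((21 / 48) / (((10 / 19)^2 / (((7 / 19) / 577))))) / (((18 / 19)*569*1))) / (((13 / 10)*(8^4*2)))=17689 / 100696381194240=0.00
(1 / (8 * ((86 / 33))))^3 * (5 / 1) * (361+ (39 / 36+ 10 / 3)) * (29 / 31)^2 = 220879882575 / 1251839623168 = 0.18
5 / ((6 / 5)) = 25 / 6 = 4.17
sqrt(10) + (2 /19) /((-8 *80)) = -1 /6080 + sqrt(10) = 3.16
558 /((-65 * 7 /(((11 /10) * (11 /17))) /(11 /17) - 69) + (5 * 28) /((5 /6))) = -742698 /1183181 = -0.63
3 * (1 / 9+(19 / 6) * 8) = 76.33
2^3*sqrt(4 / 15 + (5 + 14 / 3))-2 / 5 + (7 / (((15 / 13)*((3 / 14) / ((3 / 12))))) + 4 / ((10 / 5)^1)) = 781 / 90 + 8*sqrt(2235) / 15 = 33.89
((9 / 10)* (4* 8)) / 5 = 144 / 25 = 5.76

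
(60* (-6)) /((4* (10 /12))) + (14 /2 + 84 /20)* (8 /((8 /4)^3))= -484 /5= -96.80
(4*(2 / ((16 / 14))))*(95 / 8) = 665 / 8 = 83.12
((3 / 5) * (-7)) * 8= -168 / 5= -33.60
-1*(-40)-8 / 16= 79 / 2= 39.50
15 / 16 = 0.94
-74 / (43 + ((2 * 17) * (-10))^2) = -0.00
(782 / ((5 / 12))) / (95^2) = 9384 / 45125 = 0.21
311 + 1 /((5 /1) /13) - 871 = -2787 /5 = -557.40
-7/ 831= -0.01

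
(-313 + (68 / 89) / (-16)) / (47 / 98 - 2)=5460805 / 26522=205.90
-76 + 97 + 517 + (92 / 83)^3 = 308400094 / 571787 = 539.36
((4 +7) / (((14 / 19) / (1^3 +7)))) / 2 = 418 / 7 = 59.71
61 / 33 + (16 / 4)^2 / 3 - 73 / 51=3226 / 561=5.75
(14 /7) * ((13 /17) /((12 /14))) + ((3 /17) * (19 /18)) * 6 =148 /51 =2.90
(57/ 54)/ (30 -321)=-19/ 5238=-0.00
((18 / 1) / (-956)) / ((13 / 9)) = -81 / 6214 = -0.01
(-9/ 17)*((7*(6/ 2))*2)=-22.24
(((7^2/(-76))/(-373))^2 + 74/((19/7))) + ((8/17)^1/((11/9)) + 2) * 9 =7322655785499/150274902448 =48.73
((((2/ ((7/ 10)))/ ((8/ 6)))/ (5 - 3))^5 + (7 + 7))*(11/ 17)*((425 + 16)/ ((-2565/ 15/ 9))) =-231.47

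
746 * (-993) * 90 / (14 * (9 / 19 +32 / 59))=-37368546210 / 7973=-4686886.52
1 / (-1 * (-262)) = 1 / 262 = 0.00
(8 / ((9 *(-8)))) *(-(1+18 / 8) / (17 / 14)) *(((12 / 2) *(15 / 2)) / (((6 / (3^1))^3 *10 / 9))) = 819 / 544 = 1.51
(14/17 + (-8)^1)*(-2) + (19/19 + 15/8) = 2343/136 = 17.23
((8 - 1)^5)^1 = 16807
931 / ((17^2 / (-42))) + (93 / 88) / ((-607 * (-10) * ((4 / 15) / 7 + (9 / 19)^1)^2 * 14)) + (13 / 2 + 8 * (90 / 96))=-7808093925896089 / 64369580895136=-121.30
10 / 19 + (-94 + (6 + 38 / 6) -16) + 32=-3713 / 57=-65.14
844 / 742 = 422 / 371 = 1.14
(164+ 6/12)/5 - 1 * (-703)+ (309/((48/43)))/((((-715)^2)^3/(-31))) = 1573167755843744637701/2137746644712250000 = 735.90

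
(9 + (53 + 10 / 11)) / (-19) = -692 / 209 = -3.31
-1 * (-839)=839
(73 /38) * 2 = 3.84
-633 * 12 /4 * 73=-138627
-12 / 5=-2.40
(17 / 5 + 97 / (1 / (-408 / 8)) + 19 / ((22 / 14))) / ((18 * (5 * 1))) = -30137 / 550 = -54.79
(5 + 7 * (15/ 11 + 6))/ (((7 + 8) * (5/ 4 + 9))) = 2488/ 6765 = 0.37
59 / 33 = 1.79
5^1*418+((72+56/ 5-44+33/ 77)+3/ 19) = 1416308/ 665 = 2129.79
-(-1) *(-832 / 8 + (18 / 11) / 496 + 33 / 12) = -276201 / 2728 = -101.25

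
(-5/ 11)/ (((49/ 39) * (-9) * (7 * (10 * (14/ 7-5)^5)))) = -13/ 5501034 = -0.00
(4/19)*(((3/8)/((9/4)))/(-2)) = -1/57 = -0.02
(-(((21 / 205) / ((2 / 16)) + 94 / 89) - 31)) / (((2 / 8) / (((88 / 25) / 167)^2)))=0.05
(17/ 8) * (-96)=-204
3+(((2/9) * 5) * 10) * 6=209/3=69.67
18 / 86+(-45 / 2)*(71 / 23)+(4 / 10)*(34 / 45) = -30683971 / 445050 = -68.94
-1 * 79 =-79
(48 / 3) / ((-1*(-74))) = 8 / 37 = 0.22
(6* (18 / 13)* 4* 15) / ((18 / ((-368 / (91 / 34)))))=-3807.54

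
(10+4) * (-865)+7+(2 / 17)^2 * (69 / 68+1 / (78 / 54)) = -773004998 / 63869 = -12102.98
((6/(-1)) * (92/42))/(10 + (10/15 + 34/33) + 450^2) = -1518/23390101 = -0.00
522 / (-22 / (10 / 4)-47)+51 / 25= -5669 / 775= -7.31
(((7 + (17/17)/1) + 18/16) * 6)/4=219/16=13.69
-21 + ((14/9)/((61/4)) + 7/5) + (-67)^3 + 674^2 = 421339663/2745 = 153493.50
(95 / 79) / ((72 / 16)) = 190 / 711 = 0.27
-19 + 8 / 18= -167 / 9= -18.56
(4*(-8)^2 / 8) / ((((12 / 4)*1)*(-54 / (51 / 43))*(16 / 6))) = -34 / 387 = -0.09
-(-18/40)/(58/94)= 423/580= 0.73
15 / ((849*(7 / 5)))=25 / 1981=0.01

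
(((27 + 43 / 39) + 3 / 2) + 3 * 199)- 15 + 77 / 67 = 3202241 / 5226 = 612.75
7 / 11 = 0.64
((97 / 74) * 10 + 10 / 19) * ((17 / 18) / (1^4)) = 18105 / 1406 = 12.88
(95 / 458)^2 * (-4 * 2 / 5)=-0.07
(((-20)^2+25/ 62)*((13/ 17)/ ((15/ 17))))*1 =21515/ 62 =347.02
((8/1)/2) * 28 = 112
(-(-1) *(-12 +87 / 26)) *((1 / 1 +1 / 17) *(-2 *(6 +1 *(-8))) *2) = -16200 / 221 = -73.30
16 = 16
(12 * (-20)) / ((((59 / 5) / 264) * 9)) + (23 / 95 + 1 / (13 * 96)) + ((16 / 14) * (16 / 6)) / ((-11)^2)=-1177735621351 / 1974932960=-596.34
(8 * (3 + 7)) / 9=80 / 9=8.89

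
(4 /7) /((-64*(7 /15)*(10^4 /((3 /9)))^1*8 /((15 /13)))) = -3 /32614400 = -0.00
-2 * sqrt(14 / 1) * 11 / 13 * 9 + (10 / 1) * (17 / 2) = 85 - 198 * sqrt(14) / 13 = 28.01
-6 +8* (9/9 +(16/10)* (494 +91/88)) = 348614/55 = 6338.44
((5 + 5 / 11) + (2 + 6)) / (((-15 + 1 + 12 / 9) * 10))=-111 / 1045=-0.11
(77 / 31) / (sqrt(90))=77*sqrt(10) / 930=0.26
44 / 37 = 1.19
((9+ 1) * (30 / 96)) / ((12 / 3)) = 25 / 32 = 0.78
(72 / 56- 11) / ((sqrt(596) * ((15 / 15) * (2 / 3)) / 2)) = -102 * sqrt(149) / 1043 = -1.19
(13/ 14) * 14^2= 182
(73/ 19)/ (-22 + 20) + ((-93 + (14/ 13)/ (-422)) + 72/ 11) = -101332089/ 1146574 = -88.38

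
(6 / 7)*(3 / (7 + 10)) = 18 / 119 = 0.15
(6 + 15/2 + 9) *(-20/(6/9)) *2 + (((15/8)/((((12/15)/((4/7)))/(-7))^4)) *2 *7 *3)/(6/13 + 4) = 9681.79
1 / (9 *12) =1 / 108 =0.01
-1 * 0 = 0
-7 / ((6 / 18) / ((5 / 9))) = -35 / 3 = -11.67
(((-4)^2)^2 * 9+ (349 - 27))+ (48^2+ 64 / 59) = 290934 / 59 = 4931.08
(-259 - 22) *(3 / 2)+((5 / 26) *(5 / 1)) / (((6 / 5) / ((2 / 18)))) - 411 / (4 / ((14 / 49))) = -4430149 / 9828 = -450.77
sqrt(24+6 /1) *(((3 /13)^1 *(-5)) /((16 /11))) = -165 *sqrt(30) /208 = -4.34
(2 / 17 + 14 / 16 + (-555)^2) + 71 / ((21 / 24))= 293317993 / 952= 308107.14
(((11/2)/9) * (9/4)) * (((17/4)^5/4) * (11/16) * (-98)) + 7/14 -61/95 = -32113.53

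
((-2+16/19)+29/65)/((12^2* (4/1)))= -293/237120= -0.00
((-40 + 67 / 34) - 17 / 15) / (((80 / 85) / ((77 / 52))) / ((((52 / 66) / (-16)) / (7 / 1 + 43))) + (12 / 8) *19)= 139811 / 2202255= 0.06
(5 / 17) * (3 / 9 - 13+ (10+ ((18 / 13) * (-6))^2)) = 168200 / 8619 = 19.52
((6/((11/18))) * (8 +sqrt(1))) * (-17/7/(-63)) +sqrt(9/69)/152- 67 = -34277/539 +sqrt(69)/3496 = -63.59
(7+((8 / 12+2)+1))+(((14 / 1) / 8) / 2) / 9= 775 / 72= 10.76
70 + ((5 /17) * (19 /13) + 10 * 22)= 64185 /221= 290.43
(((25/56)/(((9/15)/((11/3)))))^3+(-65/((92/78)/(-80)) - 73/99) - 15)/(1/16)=142946007234211/2024380512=70612.22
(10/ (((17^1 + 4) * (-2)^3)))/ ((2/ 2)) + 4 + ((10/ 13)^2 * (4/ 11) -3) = 180461/ 156156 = 1.16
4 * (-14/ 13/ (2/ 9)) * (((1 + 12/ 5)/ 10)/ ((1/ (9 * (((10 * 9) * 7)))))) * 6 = -14574168/ 65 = -224217.97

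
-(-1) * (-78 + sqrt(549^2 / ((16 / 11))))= -78 + 549 * sqrt(11) / 4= 377.21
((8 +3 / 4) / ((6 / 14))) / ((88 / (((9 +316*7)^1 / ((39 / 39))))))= 544145 / 1056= 515.29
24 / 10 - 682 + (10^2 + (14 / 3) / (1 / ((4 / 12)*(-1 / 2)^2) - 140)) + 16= -563.64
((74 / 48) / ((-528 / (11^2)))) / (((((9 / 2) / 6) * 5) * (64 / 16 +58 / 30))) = -407 / 25632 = -0.02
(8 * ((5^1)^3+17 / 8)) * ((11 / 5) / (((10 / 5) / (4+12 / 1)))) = 89496 / 5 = 17899.20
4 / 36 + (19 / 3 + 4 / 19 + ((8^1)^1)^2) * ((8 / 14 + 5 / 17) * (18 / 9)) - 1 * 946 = -16762915 / 20349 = -823.77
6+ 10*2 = 26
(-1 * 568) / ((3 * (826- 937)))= 568 / 333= 1.71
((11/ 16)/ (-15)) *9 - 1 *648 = -51873/ 80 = -648.41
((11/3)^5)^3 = 4177248169415651/14348907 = 291119607.19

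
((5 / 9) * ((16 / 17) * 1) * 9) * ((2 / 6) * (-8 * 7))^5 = -44058542080 / 4131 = -10665345.46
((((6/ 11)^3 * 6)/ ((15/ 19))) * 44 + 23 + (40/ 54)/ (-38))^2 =574808344975921/ 96326433225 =5967.30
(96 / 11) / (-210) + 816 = 314144 / 385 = 815.96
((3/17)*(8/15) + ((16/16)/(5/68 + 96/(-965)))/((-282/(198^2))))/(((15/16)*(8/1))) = 72890664256/102052275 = 714.25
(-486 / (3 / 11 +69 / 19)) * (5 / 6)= -103.73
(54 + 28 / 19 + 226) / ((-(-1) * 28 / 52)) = 9932 / 19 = 522.74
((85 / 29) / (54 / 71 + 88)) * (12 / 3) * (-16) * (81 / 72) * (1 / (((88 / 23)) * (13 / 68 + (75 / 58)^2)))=-26777295 / 80291453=-0.33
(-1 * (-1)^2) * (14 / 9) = -14 / 9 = -1.56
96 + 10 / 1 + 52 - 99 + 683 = 742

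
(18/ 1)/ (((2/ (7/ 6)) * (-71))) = -21/ 142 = -0.15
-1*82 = -82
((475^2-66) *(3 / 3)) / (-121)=-225559 / 121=-1864.12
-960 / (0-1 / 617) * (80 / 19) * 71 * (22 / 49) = 74016307200 / 931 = 79501941.14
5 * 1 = 5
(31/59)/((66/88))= 124/177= 0.70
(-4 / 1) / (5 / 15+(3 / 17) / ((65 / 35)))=-663 / 71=-9.34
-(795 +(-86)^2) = -8191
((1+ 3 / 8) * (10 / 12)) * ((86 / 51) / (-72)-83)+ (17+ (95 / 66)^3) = -8814830099 / 117298368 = -75.15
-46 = -46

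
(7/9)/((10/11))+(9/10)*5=241/45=5.36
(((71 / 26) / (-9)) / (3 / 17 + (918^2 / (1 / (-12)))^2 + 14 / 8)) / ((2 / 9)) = -1207 / 90403549389445799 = -0.00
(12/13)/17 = 0.05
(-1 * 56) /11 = -5.09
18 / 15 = 6 / 5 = 1.20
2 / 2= 1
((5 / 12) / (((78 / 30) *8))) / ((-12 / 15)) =-125 / 4992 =-0.03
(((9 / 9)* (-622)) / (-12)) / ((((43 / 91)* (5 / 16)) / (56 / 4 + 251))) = 11999624 / 129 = 93020.34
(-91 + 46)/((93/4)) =-60/31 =-1.94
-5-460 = -465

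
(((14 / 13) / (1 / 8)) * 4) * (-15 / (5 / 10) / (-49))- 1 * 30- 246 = -23196 / 91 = -254.90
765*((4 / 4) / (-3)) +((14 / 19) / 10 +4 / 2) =-24028 / 95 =-252.93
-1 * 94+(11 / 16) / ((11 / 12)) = -93.25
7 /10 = 0.70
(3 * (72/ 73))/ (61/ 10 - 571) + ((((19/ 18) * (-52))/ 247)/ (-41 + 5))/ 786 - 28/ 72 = -0.39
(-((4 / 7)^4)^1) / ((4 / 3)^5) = -243 / 9604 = -0.03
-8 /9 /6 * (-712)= 2848 /27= 105.48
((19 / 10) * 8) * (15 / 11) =228 / 11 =20.73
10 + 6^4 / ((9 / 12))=1738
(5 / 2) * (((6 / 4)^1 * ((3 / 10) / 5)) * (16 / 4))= 9 / 10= 0.90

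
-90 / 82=-45 / 41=-1.10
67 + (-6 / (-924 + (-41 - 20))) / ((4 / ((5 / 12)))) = 105593 / 1576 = 67.00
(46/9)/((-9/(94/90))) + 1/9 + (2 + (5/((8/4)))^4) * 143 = 342423283/58320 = 5871.46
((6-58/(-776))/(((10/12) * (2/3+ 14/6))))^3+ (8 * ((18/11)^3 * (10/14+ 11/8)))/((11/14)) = 1437225975026813/13362445393000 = 107.56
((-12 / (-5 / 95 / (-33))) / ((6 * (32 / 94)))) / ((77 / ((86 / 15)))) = -38399 / 140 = -274.28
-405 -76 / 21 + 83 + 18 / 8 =-323.37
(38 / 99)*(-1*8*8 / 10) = -1216 / 495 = -2.46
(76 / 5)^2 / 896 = 361 / 1400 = 0.26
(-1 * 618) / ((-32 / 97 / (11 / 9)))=109901 / 48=2289.60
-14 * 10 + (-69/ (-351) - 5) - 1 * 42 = -21856/ 117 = -186.80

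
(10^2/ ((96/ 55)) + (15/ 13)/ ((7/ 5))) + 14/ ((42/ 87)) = 190261/ 2184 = 87.12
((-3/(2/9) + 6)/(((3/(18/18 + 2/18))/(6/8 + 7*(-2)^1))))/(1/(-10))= -6625/18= -368.06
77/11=7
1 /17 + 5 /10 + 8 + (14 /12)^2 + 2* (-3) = 2399 /612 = 3.92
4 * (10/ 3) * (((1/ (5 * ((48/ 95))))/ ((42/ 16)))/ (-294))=-190/ 27783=-0.01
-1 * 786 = -786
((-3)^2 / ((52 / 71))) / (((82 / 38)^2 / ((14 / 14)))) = 230679 / 87412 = 2.64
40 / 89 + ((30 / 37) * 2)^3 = 4.71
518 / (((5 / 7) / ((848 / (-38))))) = -1537424 / 95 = -16183.41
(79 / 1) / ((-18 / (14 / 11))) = -553 / 99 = -5.59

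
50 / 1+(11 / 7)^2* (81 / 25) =71051 / 1225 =58.00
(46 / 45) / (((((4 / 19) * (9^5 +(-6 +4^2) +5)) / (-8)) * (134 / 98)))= -931 / 1935630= -0.00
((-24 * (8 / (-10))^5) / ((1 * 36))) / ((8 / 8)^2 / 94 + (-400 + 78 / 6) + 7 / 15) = -192512 / 340623125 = -0.00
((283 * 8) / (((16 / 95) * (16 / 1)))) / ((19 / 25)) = 35375 / 32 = 1105.47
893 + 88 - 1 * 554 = 427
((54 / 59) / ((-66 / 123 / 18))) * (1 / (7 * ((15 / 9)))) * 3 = -179334 / 22715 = -7.89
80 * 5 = 400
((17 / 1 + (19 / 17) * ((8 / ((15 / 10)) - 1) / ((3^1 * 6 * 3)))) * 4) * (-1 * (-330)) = 22558.39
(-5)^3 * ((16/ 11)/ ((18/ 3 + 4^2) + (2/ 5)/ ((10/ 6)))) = -8.18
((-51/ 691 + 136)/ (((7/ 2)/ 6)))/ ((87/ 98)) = 5259800/ 20039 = 262.48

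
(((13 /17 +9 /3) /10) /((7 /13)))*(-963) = -400608 /595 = -673.29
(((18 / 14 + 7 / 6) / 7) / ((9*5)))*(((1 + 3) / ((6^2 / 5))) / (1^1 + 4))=103 / 119070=0.00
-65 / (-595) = 13 / 119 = 0.11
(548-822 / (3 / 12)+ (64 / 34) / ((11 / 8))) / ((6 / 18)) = -1536372 / 187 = -8215.89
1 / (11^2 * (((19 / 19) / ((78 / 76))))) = 39 / 4598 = 0.01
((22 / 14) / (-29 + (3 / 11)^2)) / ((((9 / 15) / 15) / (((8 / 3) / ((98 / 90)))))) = -7986 / 2401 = -3.33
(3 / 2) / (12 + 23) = 3 / 70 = 0.04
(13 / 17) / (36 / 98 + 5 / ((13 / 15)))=8281 / 66453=0.12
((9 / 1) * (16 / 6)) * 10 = 240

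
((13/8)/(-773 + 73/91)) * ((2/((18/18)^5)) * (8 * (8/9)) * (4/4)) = -9464/316215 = -0.03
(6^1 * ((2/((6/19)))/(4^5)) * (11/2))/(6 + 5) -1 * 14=-14317/1024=-13.98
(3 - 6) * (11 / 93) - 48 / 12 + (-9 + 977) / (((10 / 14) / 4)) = 839549 / 155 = 5416.45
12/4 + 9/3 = 6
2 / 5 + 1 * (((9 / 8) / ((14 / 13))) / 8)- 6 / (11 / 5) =-108253 / 49280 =-2.20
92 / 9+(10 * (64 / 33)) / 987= 111196 / 10857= 10.24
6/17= 0.35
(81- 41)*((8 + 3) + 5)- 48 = 592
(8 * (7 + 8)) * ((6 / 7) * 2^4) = 11520 / 7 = 1645.71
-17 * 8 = -136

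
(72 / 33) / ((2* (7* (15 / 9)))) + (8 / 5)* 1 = 652 / 385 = 1.69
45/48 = 15/16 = 0.94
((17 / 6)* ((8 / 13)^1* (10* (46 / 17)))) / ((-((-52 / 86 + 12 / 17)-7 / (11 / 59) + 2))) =14795440 / 11115273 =1.33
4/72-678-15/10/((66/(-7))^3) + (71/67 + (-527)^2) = 3557761436429/12841488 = 277052.12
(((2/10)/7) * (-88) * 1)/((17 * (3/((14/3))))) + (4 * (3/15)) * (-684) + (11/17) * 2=-417794/765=-546.14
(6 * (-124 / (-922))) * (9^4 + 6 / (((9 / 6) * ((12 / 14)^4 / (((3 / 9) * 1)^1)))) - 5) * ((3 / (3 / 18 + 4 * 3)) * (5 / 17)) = 1976198230 / 5148909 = 383.81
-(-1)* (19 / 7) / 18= 19 / 126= 0.15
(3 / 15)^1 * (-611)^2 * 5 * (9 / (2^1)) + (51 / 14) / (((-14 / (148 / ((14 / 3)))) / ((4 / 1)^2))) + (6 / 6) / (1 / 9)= 1152357525 / 686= 1679821.47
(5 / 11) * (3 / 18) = 0.08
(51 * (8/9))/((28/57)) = 646/7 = 92.29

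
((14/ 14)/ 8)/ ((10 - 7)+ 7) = 1/ 80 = 0.01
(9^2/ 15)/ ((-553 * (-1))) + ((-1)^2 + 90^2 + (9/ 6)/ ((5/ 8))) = 22405928/ 2765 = 8103.41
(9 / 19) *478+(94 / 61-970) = -860022 / 1159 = -742.04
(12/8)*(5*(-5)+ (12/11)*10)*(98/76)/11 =-22785/9196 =-2.48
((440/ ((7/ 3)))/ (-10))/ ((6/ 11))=-242/ 7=-34.57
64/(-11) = -64/11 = -5.82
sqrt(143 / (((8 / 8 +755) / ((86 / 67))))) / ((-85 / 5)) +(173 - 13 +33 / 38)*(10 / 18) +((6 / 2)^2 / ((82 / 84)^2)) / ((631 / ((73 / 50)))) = 89.36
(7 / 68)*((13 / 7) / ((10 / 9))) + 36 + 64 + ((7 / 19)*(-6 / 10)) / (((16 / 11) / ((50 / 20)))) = 5157257 / 51680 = 99.79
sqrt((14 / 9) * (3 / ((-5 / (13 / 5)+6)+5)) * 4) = 2 * sqrt(16107) / 177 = 1.43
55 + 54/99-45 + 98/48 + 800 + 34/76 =4078181/5016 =813.03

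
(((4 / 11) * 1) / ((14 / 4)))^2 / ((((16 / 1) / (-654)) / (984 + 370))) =-3542064 / 5929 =-597.41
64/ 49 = 1.31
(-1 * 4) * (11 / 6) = -22 / 3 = -7.33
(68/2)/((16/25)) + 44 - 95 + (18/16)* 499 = 1127/2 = 563.50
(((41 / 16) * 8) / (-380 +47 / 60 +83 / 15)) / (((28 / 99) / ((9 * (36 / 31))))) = -9863370 / 4865357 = -2.03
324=324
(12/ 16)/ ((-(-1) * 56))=3/ 224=0.01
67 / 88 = 0.76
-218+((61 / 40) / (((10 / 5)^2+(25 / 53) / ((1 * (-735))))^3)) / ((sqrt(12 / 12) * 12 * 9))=-1055180046656402967 / 4840280344428640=-218.00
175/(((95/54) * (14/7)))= 945/19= 49.74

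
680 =680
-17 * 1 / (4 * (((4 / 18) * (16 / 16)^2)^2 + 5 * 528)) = -1377 / 855376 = -0.00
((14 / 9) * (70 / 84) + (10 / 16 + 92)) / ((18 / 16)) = 20287 / 243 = 83.49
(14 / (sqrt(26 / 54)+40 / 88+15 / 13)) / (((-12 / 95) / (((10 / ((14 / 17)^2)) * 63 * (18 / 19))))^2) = 16896660311334375 / 32548964 - 2334514419826875 * sqrt(39) / 65097928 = 295159666.89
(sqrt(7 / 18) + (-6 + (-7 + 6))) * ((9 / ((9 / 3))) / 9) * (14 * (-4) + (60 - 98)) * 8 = 5264 / 3 - 376 * sqrt(14) / 9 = 1598.35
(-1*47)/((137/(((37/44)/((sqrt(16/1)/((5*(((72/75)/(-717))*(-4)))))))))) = -3478/1800865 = -0.00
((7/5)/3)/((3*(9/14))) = 98/405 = 0.24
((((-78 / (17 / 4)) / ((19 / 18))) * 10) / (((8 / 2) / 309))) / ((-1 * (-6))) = -723060 / 323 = -2238.58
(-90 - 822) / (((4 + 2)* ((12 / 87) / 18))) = -19836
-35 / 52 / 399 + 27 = 80023 / 2964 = 27.00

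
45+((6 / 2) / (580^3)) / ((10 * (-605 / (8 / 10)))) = 66399052499997 / 1475534500000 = 45.00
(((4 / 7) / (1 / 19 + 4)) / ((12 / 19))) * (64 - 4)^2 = 433200 / 539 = 803.71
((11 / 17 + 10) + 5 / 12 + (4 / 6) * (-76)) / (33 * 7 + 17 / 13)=-35009 / 205360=-0.17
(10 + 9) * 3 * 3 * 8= 1368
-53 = -53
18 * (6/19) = 108/19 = 5.68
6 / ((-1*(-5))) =6 / 5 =1.20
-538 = -538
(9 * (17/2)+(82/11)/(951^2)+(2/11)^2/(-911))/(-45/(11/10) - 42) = -15253027482779/16530916415904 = -0.92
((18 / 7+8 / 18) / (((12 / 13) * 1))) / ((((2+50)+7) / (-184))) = -113620 / 11151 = -10.19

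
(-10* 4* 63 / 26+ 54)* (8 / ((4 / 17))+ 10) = -24552 / 13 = -1888.62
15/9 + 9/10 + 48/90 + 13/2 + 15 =123/5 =24.60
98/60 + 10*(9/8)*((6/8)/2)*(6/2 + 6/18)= 3767/240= 15.70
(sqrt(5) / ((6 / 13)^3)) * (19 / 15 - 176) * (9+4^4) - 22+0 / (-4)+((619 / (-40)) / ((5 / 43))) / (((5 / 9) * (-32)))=-305191861 * sqrt(5) / 648 - 464447 / 32000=-1053146.84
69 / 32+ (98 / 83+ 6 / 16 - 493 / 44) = -218903 / 29216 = -7.49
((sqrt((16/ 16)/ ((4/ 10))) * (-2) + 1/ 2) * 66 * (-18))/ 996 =-99/ 166 + 99 * sqrt(10)/ 83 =3.18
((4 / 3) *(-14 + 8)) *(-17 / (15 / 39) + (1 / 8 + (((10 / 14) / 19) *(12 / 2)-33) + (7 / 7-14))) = 477999 / 665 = 718.80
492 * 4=1968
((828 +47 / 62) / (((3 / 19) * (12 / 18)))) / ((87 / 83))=81030991 / 10788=7511.22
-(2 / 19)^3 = -8 / 6859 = -0.00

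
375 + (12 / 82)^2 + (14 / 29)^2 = 530505127 / 1413721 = 375.25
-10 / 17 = -0.59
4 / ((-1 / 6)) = -24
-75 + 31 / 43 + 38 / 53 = -167648 / 2279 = -73.56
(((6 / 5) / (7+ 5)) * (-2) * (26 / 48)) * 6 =-13 / 20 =-0.65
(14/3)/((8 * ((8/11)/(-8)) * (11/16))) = -28/3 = -9.33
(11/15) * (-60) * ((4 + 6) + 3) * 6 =-3432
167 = 167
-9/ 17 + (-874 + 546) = -5585/ 17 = -328.53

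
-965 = -965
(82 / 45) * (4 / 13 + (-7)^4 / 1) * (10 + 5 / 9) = 48636086 / 1053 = 46188.12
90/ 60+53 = 109/ 2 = 54.50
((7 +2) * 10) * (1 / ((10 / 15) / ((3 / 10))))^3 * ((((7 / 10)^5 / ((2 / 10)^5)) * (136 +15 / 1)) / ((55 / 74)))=616082551749 / 704000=875117.26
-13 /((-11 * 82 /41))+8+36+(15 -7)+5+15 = 1597 /22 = 72.59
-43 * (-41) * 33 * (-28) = -1629012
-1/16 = -0.06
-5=-5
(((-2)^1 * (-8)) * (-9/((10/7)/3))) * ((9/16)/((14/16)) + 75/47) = -159084/235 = -676.95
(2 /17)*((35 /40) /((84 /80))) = 5 /51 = 0.10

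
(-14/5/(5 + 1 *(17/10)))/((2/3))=-0.63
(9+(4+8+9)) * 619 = 18570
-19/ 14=-1.36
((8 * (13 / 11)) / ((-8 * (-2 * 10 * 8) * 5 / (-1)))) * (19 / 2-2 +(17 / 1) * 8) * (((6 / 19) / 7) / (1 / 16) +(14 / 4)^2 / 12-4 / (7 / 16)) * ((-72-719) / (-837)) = 19917790529 / 13434854400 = 1.48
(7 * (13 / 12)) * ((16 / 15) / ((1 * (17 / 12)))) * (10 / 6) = 1456 / 153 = 9.52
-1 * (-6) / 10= 3 / 5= 0.60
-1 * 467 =-467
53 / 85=0.62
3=3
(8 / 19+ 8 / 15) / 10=136 / 1425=0.10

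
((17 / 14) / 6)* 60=85 / 7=12.14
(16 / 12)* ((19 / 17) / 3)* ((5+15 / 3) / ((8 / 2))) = 190 / 153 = 1.24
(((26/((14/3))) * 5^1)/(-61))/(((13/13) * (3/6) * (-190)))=39/8113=0.00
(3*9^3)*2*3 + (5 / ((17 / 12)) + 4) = 223202 / 17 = 13129.53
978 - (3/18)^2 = 977.97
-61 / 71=-0.86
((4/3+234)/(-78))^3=-43986977/1601613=-27.46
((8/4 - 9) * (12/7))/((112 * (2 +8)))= -3/280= -0.01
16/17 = 0.94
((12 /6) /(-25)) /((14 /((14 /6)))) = -0.01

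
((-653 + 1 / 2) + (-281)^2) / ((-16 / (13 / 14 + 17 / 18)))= -9240403 / 1008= -9167.07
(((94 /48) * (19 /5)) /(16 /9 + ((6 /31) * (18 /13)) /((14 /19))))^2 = 57115186536681 /4729755040000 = 12.08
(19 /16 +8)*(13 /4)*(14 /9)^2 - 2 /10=155633 /2160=72.05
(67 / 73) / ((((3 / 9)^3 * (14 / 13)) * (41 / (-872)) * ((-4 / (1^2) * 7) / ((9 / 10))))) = 23070177 / 1466570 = 15.73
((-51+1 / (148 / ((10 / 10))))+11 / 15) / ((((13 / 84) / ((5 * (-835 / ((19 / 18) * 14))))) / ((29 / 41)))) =64896.18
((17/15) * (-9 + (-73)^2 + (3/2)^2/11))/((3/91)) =182896.81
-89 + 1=-88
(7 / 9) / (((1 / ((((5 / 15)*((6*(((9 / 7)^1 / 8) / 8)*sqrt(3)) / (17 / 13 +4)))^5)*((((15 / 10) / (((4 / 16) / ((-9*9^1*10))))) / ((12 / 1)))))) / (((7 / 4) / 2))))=-36540800595*sqrt(3) / 592615735184850944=-0.00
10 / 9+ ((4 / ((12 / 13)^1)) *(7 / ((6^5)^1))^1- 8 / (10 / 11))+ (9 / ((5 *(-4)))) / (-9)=-178109 / 23328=-7.63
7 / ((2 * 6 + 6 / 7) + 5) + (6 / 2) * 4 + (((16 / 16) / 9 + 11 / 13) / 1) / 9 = 1645097 / 131625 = 12.50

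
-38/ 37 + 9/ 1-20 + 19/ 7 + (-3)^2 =-81/ 259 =-0.31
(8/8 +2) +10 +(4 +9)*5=78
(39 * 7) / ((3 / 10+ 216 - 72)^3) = 7000 / 77043213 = 0.00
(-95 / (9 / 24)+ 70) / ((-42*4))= 275 / 252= 1.09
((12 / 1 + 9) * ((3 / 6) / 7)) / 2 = 3 / 4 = 0.75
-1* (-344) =344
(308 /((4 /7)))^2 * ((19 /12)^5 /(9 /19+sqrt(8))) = -1952545199143 /11086848+37098358783717 * sqrt(2) /49890816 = 875482.75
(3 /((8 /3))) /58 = 9 /464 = 0.02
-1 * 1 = -1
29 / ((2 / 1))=29 / 2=14.50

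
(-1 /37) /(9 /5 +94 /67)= -335 /39701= -0.01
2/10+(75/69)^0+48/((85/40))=23.79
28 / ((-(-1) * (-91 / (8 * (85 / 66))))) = -1360 / 429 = -3.17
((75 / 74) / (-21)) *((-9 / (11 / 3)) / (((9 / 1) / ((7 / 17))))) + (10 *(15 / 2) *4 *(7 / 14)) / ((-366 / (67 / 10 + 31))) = -6518870 / 422059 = -15.45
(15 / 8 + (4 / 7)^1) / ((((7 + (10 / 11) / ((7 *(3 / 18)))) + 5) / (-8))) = -1507 / 984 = -1.53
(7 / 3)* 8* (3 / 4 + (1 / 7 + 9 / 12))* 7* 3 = 644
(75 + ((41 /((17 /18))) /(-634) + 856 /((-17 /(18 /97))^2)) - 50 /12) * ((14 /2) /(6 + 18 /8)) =5131248178994 /85336684983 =60.13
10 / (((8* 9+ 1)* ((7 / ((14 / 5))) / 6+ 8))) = 120 / 7373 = 0.02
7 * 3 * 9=189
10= 10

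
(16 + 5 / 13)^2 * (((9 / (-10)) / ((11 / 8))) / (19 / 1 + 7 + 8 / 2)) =-272214 / 46475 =-5.86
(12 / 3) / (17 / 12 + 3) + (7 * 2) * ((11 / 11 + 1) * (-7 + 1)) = -8856 / 53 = -167.09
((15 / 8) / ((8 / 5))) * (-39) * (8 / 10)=-36.56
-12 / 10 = -6 / 5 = -1.20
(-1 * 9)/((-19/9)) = 4.26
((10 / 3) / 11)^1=10 / 33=0.30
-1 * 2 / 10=-1 / 5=-0.20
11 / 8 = 1.38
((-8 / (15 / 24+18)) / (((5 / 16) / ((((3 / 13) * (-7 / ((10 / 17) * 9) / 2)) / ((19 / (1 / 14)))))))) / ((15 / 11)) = 23936 / 41403375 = 0.00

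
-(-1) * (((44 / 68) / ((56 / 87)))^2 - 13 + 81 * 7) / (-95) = -100601653 / 17219776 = -5.84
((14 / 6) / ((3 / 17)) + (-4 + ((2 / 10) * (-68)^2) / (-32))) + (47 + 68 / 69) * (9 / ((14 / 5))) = 139271 / 1035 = 134.56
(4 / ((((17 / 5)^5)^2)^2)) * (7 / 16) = 667572021484375 / 16256925626590290089606404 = 0.00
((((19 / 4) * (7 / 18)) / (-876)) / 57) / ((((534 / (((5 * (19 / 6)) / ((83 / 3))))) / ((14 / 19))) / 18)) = -245 / 465912864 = -0.00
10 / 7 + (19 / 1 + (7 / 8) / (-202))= 231039 / 11312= 20.42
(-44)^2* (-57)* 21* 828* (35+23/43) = -2931927280128/43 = -68184355351.81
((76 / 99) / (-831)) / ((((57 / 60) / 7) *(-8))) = 0.00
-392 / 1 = -392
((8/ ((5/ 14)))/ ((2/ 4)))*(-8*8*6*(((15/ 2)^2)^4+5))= -172226336016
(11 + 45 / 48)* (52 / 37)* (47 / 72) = 116701 / 10656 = 10.95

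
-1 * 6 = -6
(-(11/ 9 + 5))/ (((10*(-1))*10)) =14/ 225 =0.06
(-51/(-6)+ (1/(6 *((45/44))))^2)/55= 310793/2004750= 0.16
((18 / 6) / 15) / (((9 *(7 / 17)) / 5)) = 17 / 63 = 0.27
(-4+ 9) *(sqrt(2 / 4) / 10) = sqrt(2) / 4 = 0.35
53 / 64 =0.83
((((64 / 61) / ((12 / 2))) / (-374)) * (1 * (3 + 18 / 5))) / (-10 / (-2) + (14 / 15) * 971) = -0.00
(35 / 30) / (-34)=-7 / 204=-0.03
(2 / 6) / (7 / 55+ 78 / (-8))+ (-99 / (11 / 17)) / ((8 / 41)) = -39841583 / 50808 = -784.16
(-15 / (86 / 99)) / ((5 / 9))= -2673 / 86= -31.08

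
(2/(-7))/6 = -1/21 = -0.05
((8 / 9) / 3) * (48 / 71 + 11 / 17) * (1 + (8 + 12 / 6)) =140536 / 32589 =4.31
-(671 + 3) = -674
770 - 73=697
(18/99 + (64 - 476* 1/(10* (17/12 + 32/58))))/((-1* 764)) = -753493/14391850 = -0.05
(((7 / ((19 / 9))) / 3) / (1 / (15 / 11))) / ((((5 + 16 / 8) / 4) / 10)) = 1800 / 209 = 8.61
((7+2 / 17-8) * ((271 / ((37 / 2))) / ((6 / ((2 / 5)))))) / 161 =-542 / 101269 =-0.01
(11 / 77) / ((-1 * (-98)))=1 / 686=0.00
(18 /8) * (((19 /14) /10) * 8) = 171 /70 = 2.44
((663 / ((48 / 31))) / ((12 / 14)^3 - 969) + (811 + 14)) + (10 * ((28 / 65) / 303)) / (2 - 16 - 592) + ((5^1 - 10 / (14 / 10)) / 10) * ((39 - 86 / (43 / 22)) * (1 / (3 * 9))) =4068007014609113 / 4933324543056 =824.60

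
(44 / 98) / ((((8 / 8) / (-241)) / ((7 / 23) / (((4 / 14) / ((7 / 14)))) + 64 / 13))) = -17297775 / 29302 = -590.33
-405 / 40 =-81 / 8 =-10.12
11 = 11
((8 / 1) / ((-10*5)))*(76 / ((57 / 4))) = -64 / 75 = -0.85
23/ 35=0.66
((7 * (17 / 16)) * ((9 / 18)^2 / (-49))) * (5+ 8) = -221 / 448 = -0.49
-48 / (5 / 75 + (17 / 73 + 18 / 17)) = -446760 / 12643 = -35.34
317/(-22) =-317/22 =-14.41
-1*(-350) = 350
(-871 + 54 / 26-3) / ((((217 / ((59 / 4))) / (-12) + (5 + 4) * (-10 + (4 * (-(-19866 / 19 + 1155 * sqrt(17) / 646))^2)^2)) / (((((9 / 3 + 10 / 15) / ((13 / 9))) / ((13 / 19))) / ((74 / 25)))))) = -679656427805440268515404412500869608692375 / 106978394819350742716193447967442230208057279149468484-1161914417940953683946917284354347973750 * sqrt(17) / 26744598704837685679048361991860557552014319787367121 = -0.00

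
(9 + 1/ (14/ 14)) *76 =760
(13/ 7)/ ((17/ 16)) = 208/ 119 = 1.75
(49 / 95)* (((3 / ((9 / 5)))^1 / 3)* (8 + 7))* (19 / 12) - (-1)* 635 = 23105 / 36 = 641.81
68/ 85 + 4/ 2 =14/ 5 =2.80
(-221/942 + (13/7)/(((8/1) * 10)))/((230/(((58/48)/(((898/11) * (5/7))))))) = -17786483/933891264000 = -0.00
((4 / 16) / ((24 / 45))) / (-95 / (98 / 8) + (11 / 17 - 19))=-12495 / 695936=-0.02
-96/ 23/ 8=-12/ 23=-0.52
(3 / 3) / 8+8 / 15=79 / 120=0.66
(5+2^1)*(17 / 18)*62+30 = 3959 / 9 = 439.89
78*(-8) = -624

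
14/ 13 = 1.08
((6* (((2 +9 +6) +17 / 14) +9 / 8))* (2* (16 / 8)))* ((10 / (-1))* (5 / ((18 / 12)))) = -108300 / 7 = -15471.43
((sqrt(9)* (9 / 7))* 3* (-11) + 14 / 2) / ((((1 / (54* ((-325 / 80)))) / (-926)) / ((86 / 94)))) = -14709864195 / 658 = -22355416.71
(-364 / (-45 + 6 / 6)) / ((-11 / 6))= -4.51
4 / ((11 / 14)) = 56 / 11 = 5.09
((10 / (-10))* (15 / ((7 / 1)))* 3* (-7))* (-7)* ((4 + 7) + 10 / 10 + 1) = -4095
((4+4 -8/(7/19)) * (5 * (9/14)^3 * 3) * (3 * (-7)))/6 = 65610/343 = 191.28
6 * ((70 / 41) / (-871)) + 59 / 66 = 2079229 / 2356926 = 0.88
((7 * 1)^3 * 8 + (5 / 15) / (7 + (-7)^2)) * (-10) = -2304965 / 84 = -27440.06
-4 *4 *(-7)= 112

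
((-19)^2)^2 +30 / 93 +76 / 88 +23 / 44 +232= 178076623 / 1364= 130554.71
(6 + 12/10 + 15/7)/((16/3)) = 981/560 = 1.75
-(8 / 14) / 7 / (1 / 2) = -8 / 49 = -0.16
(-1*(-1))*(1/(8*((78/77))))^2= 5929/389376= 0.02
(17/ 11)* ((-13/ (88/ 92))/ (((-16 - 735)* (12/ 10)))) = 25415/ 1090452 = 0.02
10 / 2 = 5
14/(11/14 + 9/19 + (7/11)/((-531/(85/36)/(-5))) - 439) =-0.03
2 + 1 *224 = 226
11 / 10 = 1.10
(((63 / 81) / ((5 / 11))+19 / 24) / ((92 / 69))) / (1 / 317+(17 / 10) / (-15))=-1428085 / 83824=-17.04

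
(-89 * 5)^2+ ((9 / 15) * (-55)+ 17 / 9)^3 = 122408225 / 729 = 167912.52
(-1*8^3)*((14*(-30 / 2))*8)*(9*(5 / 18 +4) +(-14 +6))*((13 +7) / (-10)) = -52469760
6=6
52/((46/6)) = 156/23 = 6.78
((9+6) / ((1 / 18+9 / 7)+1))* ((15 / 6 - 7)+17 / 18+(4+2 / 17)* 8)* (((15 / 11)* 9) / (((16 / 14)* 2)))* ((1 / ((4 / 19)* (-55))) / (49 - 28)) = -1009071 / 242726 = -4.16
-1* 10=-10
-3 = -3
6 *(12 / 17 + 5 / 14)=6.38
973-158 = 815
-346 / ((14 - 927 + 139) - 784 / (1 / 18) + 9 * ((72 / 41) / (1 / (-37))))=7093 / 317151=0.02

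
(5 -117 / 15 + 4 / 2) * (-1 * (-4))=-16 / 5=-3.20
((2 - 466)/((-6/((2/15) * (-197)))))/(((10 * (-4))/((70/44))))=39991/495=80.79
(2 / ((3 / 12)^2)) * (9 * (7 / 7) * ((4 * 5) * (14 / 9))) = 8960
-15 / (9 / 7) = -35 / 3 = -11.67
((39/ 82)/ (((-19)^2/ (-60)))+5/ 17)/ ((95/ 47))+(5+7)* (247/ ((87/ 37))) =174778861737/ 138640967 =1260.66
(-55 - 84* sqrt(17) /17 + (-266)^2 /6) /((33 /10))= 352130 /99 - 280* sqrt(17) /187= 3550.70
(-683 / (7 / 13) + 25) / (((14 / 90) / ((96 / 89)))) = -37601280 / 4361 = -8622.17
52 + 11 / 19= 999 / 19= 52.58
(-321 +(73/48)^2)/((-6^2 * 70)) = 0.13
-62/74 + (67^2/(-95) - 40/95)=-170518/3515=-48.51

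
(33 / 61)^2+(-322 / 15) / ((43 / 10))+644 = 306869953 / 480009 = 639.30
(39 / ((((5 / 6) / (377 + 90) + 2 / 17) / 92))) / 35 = 170910792 / 199115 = 858.35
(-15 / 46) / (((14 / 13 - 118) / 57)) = 0.16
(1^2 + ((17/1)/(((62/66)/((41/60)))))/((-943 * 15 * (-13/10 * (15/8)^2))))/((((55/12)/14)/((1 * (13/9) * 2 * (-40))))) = -28034817664/79410375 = -353.04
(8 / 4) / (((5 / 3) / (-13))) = -78 / 5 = -15.60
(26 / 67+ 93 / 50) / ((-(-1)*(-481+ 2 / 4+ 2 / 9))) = -0.00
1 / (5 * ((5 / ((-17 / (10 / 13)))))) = -221 / 250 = -0.88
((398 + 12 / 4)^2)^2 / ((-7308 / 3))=-25856961601 / 2436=-10614516.26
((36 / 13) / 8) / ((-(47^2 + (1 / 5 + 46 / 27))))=-1215 / 7760272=-0.00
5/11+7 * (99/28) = 1109/44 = 25.20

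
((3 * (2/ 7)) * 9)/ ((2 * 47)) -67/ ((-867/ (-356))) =-7823899/ 285243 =-27.43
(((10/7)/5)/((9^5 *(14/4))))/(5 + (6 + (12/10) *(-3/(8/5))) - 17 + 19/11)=-176/830406087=-0.00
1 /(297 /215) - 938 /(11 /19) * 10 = -4811725 /297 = -16201.09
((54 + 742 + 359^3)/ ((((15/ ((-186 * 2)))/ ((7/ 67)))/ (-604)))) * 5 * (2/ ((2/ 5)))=121287902442000/ 67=1810267200626.87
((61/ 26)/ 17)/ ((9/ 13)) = 61/ 306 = 0.20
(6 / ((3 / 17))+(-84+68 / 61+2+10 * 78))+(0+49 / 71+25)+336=4741600 / 4331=1094.80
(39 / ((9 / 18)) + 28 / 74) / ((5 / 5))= 2900 / 37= 78.38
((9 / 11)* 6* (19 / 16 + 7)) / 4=10.05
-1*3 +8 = 5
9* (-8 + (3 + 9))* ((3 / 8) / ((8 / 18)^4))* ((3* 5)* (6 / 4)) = 7784.78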